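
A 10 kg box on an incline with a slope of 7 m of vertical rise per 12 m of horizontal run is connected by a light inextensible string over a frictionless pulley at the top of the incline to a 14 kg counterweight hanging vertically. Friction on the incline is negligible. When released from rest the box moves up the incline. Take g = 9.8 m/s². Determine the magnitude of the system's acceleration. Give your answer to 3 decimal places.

3.659 m/s²

For the box on the incline: the weight component along the slope is m₁g sin 30.26° = 10 × 9.8 × 0.5039 = 49.382 N and the normal force is N = m₁g cos 30.26° = 84.650 N.
Newton's second law for the box (up-slope positive): T − 49.382 = 10 a. For the hanging counterweight (downward positive): 14 × 9.8 − T = 14 a.
Adding the two equations eliminates T: 87.818 = 24 a, so a = 3.6591 m/s².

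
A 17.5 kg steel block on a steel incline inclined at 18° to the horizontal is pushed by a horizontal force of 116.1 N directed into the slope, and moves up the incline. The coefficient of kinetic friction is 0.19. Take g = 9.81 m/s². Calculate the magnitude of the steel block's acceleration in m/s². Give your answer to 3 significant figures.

1.12 m/s²

The horizontal push has components F cos 18° = 116.1 × 0.9511 = 110.423 N up the incline and F sin 18° = 116.1 × 0.3090 = 35.875 N pressing into the surface.
The normal force is therefore N = mg cos 18° + F sin 18° = 163.280 + 35.875 = 199.155 N, and kinetic friction down the slope is μN = 0.19 × 199.155 = 37.839 N.
Along the incline: F cos 18° − mg sin 18° − μN = ma, so 110.423 − 53.048 − 37.839 = 17.5 a, giving a = 1.1163 m/s².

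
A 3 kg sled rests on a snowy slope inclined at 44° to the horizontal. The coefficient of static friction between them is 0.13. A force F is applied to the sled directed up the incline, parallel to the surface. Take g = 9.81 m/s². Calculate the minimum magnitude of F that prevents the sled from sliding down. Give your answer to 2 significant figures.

18 N

The normal force is N = mg cos 44° = 21.170 N. With F at its minimum the sled is on the verge of sliding down, so static friction is at its maximum μ_s N = 0.13 × 21.170 = 2.752 N and acts up the slope.
Equilibrium along the incline: F + μ_s N = mg sin 44°, so F = 20.444 − 2.752 = 17.692 N.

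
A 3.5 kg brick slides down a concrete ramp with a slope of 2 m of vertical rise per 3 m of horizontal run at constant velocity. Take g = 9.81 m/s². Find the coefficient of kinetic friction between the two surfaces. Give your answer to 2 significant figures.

0.67

At constant velocity the net force along the incline is zero: mg sin 33.69° = μ mg cos 33.69°.
So μ = tan 33.69° = 0.5547 / 0.8321 = 0.6666.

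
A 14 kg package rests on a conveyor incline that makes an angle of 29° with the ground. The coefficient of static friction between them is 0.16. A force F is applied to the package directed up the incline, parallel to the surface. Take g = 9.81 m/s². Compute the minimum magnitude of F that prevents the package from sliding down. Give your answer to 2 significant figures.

47 N

The normal force is N = mg cos 29° = 120.120 N. With F at its minimum the package is on the verge of sliding down, so static friction is at its maximum μ_s N = 0.16 × 120.120 = 19.219 N and acts up the slope.
Equilibrium along the incline: F + μ_s N = mg sin 29°, so F = 66.584 − 19.219 = 47.365 N.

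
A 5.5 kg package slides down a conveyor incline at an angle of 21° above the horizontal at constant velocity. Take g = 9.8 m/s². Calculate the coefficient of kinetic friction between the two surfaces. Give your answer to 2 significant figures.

At constant velocity the net force along the incline is zero: mg sin 21° = μ mg cos 21°.
So μ = tan 21° = 0.3584 / 0.9336 = 0.3839.

0.38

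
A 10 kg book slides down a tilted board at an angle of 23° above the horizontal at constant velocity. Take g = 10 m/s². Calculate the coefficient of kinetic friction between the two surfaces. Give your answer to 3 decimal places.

At constant velocity the net force along the incline is zero: mg sin 23° = μ mg cos 23°.
So μ = tan 23° = 0.3907 / 0.9205 = 0.4244.

0.424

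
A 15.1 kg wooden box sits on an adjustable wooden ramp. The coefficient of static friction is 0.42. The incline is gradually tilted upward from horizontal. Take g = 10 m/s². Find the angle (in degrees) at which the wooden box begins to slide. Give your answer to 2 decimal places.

At the threshold of sliding, static friction is at its maximum μ_s N and exactly balances the weight component along the incline: mg sin θ = μ_s mg cos θ.
Hence tan θ = μ_s = 0.42, so θ = arctan(0.42) = 22.7824°.

22.78°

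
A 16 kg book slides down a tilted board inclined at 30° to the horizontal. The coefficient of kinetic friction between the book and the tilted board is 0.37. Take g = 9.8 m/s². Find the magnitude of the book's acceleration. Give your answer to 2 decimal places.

Resolving the weight along the incline: the component pulling the book down the slope is mg sin 30° = 16 × 9.8 × 0.5000 = 78.400 N, and the normal force is N = mg cos 30° = 16 × 9.8 × 0.8660 = 135.789 N.
Kinetic friction acts up the slope with magnitude f = μN = 0.37 × 135.789 = 50.242 N.
Net force along the incline is 78.400 − 50.242 = 28.158 N, so a = 28.158 / 16 = 1.7599 m/s².

1.76 m/s²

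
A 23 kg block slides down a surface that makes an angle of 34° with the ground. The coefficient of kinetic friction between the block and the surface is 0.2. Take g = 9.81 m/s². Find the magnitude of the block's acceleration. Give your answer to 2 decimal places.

3.86 m/s²

Resolving the weight along the incline: the component pulling the block down the slope is mg sin 34° = 23 × 9.81 × 0.5592 = 126.172 N, and the normal force is N = mg cos 34° = 23 × 9.81 × 0.8290 = 187.047 N.
Kinetic friction acts up the slope with magnitude f = μN = 0.2 × 187.047 = 37.409 N.
Net force along the incline is 126.172 − 37.409 = 88.763 N, so a = 88.763 / 23 = 3.8593 m/s².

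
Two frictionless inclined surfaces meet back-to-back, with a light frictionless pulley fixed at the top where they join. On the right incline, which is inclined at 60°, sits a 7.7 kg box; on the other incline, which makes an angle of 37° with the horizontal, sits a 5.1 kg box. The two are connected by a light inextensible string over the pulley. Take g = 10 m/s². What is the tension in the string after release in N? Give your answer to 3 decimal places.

Resolve each weight along its own incline: the 7.7 kg mass has component 7.7 × 10 × sin 60° = 66.684 N down its slope, and the 5.1 kg mass has 5.1 × 10 × sin 37° = 30.693 N down its slope.
The 7.7 kg side's 66.684 N exceeds the other side's 30.693 N, so that mass slides down and the 5.1 kg mass slides up. Taking that direction as positive, Newton's second law for the whole system gives 66.684 − 30.693 = (7.7 + 5.1) a, so a = 35.991 / 12.8 = 2.8118 m/s².
For the 5.1 kg mass (up-slope positive): T − 30.693 = 5.1 × 2.8118, so T = 45.033 N.

45.033 N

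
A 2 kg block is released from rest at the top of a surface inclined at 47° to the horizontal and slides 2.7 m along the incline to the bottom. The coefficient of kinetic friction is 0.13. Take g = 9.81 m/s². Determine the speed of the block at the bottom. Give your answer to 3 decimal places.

5.835 m/s

The weight component along the incline is mg sin 47° = 14.349 N and the normal force is N = mg cos 47° = 13.381 N.
Friction up the slope is f = μN = 0.13 × 13.381 = 1.740 N, so the net downslope force is 14.349 − 1.740 = 12.609 N and a = 12.609 / 2 = 6.3045 m/s².
Starting from rest over a distance of 2.7 m, v² = 2aL = 2 × 6.3045 × 2.7 = 34.0443, so v = 5.8347 m/s.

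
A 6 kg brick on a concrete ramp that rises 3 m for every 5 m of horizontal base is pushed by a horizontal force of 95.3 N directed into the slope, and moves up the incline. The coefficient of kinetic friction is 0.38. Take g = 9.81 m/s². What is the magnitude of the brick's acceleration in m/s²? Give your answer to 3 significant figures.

2.27 m/s²

The horizontal push has components F cos 30.96° = 95.3 × 0.8575 = 81.720 N up the incline and F sin 30.96° = 95.3 × 0.5145 = 49.032 N pressing into the surface.
The normal force is therefore N = mg cos 30.96° + F sin 30.96° = 50.472 + 49.032 = 99.504 N, and kinetic friction down the slope is μN = 0.38 × 99.504 = 37.812 N.
Along the incline: F cos 30.96° − mg sin 30.96° − μN = ma, so 81.720 − 30.283 − 37.812 = 6 a, giving a = 2.2708 m/s².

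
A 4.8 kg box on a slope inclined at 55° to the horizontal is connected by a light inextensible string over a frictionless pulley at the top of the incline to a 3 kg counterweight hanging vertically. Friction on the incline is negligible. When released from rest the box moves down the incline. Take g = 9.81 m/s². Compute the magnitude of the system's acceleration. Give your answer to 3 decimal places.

For the box on the incline: the weight component along the slope is m₁g sin 55° = 4.8 × 9.81 × 0.8192 = 38.574 N and the normal force is N = m₁g cos 55° = 27.009 N.
Newton's second law for the box (down-slope positive): 38.574 − T = 4.8 a. For the hanging counterweight (upward positive): T − 3 × 9.81 = 3 a.
Adding the two equations eliminates T: 9.144 = 7.8 a, so a = 1.1723 m/s².

1.172 m/s²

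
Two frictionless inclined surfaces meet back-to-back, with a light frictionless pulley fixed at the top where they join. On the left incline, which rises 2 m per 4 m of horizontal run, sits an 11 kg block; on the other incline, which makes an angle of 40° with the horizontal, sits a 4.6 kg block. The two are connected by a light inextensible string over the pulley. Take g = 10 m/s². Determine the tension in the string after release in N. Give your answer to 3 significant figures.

Resolve each weight along its own incline: the 11 kg mass has component 11 × 10 × sin 26.57° = 49.193 N down its slope, and the 4.6 kg mass has 4.6 × 10 × sin 40° = 29.568 N down its slope.
The 11 kg side's 49.193 N exceeds the other side's 29.568 N, so that mass slides down and the 4.6 kg mass slides up. Taking that direction as positive, Newton's second law for the whole system gives 49.193 − 29.568 = (11 + 4.6) a, so a = 19.625 / 15.6 = 1.2580 m/s².
For the 4.6 kg mass (up-slope positive): T − 29.568 = 4.6 × 1.2580, so T = 35.355 N.

35.4 N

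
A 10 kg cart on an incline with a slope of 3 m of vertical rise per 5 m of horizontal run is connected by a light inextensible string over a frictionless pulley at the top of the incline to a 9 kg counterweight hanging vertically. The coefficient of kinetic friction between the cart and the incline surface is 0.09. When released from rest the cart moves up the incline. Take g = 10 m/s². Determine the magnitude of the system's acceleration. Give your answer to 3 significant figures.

For the cart on the incline: the weight component along the slope is m₁g sin 30.96° = 10 × 10 × 0.5145 = 51.450 N and the normal force is N = m₁g cos 30.96° = 85.749 N.
Kinetic friction opposes the cart's motion up the incline: f = μN = 0.09 × 85.749 = 7.717 N acting down the slope.
Newton's second law for the cart (up-slope positive): T − 51.450 − 7.717 = 10 a. For the hanging counterweight (downward positive): 9 × 10 − T = 9 a.
Adding the two equations eliminates T: 30.833 = 19 a, so a = 1.6228 m/s².

1.62 m/s²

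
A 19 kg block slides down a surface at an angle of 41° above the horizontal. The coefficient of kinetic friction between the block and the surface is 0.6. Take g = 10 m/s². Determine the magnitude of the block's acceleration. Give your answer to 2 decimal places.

Resolving the weight along the incline: the component pulling the block down the slope is mg sin 41° = 19 × 10 × 0.6561 = 124.659 N, and the normal force is N = mg cos 41° = 19 × 10 × 0.7547 = 143.393 N.
Kinetic friction acts up the slope with magnitude f = μN = 0.6 × 143.393 = 86.036 N.
Net force along the incline is 124.659 − 86.036 = 38.623 N, so a = 38.623 / 19 = 2.0328 m/s².

2.03 m/s²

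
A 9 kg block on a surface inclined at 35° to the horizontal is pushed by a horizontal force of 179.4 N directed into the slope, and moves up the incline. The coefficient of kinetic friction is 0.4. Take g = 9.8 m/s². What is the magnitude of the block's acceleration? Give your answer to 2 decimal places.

The horizontal push has components F cos 35° = 179.4 × 0.8192 = 146.964 N up the incline and F sin 35° = 179.4 × 0.5736 = 102.904 N pressing into the surface.
The normal force is therefore N = mg cos 35° + F sin 35° = 72.253 + 102.904 = 175.157 N, and kinetic friction down the slope is μN = 0.4 × 175.157 = 70.063 N.
Along the incline: F cos 35° − mg sin 35° − μN = ma, so 146.964 − 50.592 − 70.063 = 9 a, giving a = 2.9232 m/s².

2.92 m/s²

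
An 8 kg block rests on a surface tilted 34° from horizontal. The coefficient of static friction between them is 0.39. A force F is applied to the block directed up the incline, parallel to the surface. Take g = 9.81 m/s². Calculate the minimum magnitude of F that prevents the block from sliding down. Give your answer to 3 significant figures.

The normal force is N = mg cos 34° = 65.063 N. With F at its minimum the block is on the verge of sliding down, so static friction is at its maximum μ_s N = 0.39 × 65.063 = 25.375 N and acts up the slope.
Equilibrium along the incline: F + μ_s N = mg sin 34°, so F = 43.885 − 25.375 = 18.510 N.

18.5 N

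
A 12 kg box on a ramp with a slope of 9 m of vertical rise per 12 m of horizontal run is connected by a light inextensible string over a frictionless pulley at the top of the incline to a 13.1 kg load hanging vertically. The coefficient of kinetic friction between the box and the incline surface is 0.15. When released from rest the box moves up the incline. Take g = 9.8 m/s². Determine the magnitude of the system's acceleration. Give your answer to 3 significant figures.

1.74 m/s²

For the box on the incline: the weight component along the slope is m₁g sin 36.87° = 12 × 9.8 × 0.6000 = 70.560 N and the normal force is N = m₁g cos 36.87° = 94.080 N.
Kinetic friction opposes the box's motion up the incline: f = μN = 0.15 × 94.080 = 14.112 N acting down the slope.
Newton's second law for the box (up-slope positive): T − 70.560 − 14.112 = 12 a. For the hanging load (downward positive): 13.1 × 9.8 − T = 13.1 a.
Adding the two equations eliminates T: 43.708 = 25.1 a, so a = 1.7414 m/s².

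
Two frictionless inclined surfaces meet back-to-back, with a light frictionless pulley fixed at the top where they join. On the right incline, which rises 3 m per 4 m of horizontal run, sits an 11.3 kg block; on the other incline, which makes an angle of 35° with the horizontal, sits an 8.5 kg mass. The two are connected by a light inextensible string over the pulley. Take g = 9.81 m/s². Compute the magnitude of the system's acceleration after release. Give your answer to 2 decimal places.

0.94 m/s²

Resolve each weight along its own incline: the 11.3 kg mass has component 11.3 × 9.81 × sin 36.87° = 66.512 N down its slope, and the 8.5 kg mass has 8.5 × 9.81 × sin 35° = 47.828 N down its slope.
The 11.3 kg side's 66.512 N exceeds the other side's 47.828 N, so that mass slides down and the 8.5 kg mass slides up. Taking that direction as positive, Newton's second law for the whole system gives 66.512 − 47.828 = (11.3 + 8.5) a, so a = 18.684 / 19.8 = 0.9436 m/s².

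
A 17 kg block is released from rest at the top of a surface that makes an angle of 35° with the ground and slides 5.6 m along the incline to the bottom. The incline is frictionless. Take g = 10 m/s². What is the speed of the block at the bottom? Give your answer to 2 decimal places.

The weight component along the incline is mg sin 35° = 97.508 N and the normal force is N = mg cos 35° = 139.256 N.
With no friction, a = g sin 35° = 5.7358 m/s².
Starting from rest over a distance of 5.6 m, v² = 2aL = 2 × 5.7358 × 5.6 = 64.2410, so v = 8.0150 m/s.

8.02 m/s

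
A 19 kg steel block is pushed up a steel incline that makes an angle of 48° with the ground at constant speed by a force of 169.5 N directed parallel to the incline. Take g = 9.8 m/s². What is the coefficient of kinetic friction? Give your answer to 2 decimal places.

At constant speed ΣF = 0 along the incline. The applied 169.5 N acts up the slope; the weight component mg sin 48° = 138.374 N and kinetic friction μN both act down the slope.
So 169.5 = 138.374 + μ × 124.592, giving μ = (169.5 − 138.374) / 124.592 = 0.2498.

0.25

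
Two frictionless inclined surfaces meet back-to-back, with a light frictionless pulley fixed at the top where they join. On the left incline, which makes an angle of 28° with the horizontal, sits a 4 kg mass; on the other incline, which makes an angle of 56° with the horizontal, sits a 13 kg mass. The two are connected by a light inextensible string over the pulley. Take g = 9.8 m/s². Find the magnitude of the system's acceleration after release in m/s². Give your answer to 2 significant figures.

Resolve each weight along its own incline: the 4 kg mass has component 4 × 9.8 × sin 28° = 18.403 N down its slope, and the 13 kg mass has 13 × 9.8 × sin 56° = 105.619 N down its slope.
The 13 kg side's 105.619 N exceeds the other side's 18.403 N, so that mass slides down and the 4 kg mass slides up. Taking that direction as positive, Newton's second law for the whole system gives 105.619 − 18.403 = (4 + 13) a, so a = 87.216 / 17 = 5.1304 m/s².

5.1 m/s²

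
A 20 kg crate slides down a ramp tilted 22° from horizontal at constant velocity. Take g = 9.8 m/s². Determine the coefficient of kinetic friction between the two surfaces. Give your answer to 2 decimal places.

0.40

At constant velocity the net force along the incline is zero: mg sin 22° = μ mg cos 22°.
So μ = tan 22° = 0.3746 / 0.9272 = 0.4040.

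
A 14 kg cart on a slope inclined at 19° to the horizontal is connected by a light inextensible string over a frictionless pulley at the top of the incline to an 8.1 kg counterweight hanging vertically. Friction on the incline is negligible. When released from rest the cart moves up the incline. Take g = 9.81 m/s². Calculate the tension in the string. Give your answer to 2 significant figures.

67 N

For the cart on the incline: the weight component along the slope is m₁g sin 19° = 14 × 9.81 × 0.3256 = 44.718 N and the normal force is N = m₁g cos 19° = 129.858 N.
Newton's second law for the cart (up-slope positive): T − 44.718 = 14 a. For the hanging counterweight (downward positive): 8.1 × 9.81 − T = 8.1 a.
Adding the two equations eliminates T: 34.743 = 22.1 a, so a = 1.5721 m/s².
Then from the hanging counterweight's equation, T = 8.1 × (9.81 − 1.5721) = 66.727 N.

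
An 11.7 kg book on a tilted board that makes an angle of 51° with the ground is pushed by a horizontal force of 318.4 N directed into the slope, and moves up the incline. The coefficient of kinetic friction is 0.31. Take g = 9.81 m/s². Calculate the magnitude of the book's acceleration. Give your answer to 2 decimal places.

The horizontal push has components F cos 51° = 318.4 × 0.6293 = 200.369 N up the incline and F sin 51° = 318.4 × 0.7771 = 247.429 N pressing into the surface.
The normal force is therefore N = mg cos 51° + F sin 51° = 72.229 + 247.429 = 319.658 N, and kinetic friction down the slope is μN = 0.31 × 319.658 = 99.094 N.
Along the incline: F cos 51° − mg sin 51° − μN = ma, so 200.369 − 89.193 − 99.094 = 11.7 a, giving a = 1.0326 m/s².

1.03 m/s²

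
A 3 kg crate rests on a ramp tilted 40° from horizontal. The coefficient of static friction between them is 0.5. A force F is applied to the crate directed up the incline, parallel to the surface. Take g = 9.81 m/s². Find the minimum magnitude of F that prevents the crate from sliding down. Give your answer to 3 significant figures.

7.64 N

The normal force is N = mg cos 40° = 22.545 N. With F at its minimum the crate is on the verge of sliding down, so static friction is at its maximum μ_s N = 0.5 × 22.545 = 11.273 N and acts up the slope.
Equilibrium along the incline: F + μ_s N = mg sin 40°, so F = 18.917 − 11.273 = 7.644 N.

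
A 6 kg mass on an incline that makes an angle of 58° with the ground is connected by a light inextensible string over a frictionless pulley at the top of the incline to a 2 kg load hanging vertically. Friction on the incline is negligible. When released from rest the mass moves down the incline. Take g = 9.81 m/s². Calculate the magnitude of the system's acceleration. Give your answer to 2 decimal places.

For the mass on the incline: the weight component along the slope is m₁g sin 58° = 6 × 9.81 × 0.8480 = 49.913 N and the normal force is N = m₁g cos 58° = 31.191 N.
Newton's second law for the mass (down-slope positive): 49.913 − T = 6 a. For the hanging load (upward positive): T − 2 × 9.81 = 2 a.
Adding the two equations eliminates T: 30.293 = 8 a, so a = 3.7866 m/s².

3.79 m/s²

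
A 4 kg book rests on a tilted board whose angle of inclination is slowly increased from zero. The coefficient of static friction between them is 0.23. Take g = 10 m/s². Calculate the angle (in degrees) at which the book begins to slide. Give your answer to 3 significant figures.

At the threshold of sliding, static friction is at its maximum μ_s N and exactly balances the weight component along the incline: mg sin θ = μ_s mg cos θ.
Hence tan θ = μ_s = 0.23, so θ = arctan(0.23) = 12.9528°.

13.0°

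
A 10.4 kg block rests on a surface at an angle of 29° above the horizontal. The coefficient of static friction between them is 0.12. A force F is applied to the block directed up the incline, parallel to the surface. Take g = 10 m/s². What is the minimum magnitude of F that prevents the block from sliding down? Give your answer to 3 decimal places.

The normal force is N = mg cos 29° = 90.960 N. With F at its minimum the block is on the verge of sliding down, so static friction is at its maximum μ_s N = 0.12 × 90.960 = 10.915 N and acts up the slope.
Equilibrium along the incline: F + μ_s N = mg sin 29°, so F = 50.420 − 10.915 = 39.505 N.

39.505 N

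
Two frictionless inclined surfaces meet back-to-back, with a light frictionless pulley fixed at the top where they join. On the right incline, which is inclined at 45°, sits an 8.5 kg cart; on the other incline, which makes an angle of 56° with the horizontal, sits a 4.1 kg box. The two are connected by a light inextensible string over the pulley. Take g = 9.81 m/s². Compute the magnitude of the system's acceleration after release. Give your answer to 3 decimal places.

2.033 m/s²

Resolve each weight along its own incline: the 8.5 kg mass has component 8.5 × 9.81 × sin 45° = 58.962 N down its slope, and the 4.1 kg mass has 4.1 × 9.81 × sin 56° = 33.345 N down its slope.
The 8.5 kg side's 58.962 N exceeds the other side's 33.345 N, so that mass slides down and the 4.1 kg mass slides up. Taking that direction as positive, Newton's second law for the whole system gives 58.962 − 33.345 = (8.5 + 4.1) a, so a = 25.617 / 12.6 = 2.0331 m/s².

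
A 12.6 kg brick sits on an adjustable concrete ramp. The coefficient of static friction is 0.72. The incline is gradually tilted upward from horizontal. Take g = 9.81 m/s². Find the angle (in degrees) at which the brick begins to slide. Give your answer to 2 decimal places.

35.75°

At the threshold of sliding, static friction is at its maximum μ_s N and exactly balances the weight component along the incline: mg sin θ = μ_s mg cos θ.
Hence tan θ = μ_s = 0.72, so θ = arctan(0.72) = 35.7539°.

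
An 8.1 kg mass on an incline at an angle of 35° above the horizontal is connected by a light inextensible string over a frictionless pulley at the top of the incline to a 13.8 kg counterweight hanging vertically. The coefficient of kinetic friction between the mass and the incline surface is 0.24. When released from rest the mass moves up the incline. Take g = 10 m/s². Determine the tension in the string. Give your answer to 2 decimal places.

For the mass on the incline: the weight component along the slope is m₁g sin 35° = 8.1 × 10 × 0.5736 = 46.462 N and the normal force is N = m₁g cos 35° = 66.351 N.
Kinetic friction opposes the mass's motion up the incline: f = μN = 0.24 × 66.351 = 15.924 N acting down the slope.
Newton's second law for the mass (up-slope positive): T − 46.462 − 15.924 = 8.1 a. For the hanging counterweight (downward positive): 13.8 × 10 − T = 13.8 a.
Adding the two equations eliminates T: 75.614 = 21.9 a, so a = 3.4527 m/s².
Then from the hanging counterweight's equation, T = 13.8 × (10 − 3.4527) = 90.353 N.

90.35 N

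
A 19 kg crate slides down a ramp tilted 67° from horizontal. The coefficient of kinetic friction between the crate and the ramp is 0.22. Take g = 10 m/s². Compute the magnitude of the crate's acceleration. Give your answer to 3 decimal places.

Resolving the weight along the incline: the component pulling the crate down the slope is mg sin 67° = 19 × 10 × 0.9205 = 174.895 N, and the normal force is N = mg cos 67° = 19 × 10 × 0.3907 = 74.233 N.
Kinetic friction acts up the slope with magnitude f = μN = 0.22 × 74.233 = 16.331 N.
Net force along the incline is 174.895 − 16.331 = 158.564 N, so a = 158.564 / 19 = 8.3455 m/s².

8.345 m/s²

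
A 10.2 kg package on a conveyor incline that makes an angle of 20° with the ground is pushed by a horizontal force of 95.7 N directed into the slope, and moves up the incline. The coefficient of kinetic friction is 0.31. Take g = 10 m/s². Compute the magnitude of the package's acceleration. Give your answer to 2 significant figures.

The horizontal push has components F cos 20° = 95.7 × 0.9397 = 89.929 N up the incline and F sin 20° = 95.7 × 0.3420 = 32.729 N pressing into the surface.
The normal force is therefore N = mg cos 20° + F sin 20° = 95.849 + 32.729 = 128.578 N, and kinetic friction down the slope is μN = 0.31 × 128.578 = 39.859 N.
Along the incline: F cos 20° − mg sin 20° − μN = ma, so 89.929 − 34.884 − 39.859 = 10.2 a, giving a = 1.4888 m/s².

1.5 m/s²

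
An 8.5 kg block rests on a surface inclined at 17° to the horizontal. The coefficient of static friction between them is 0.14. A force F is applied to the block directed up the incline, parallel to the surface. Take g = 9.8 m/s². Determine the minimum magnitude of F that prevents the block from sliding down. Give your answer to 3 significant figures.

The normal force is N = mg cos 17° = 79.660 N. With F at its minimum the block is on the verge of sliding down, so static friction is at its maximum μ_s N = 0.14 × 79.660 = 11.152 N and acts up the slope.
Equilibrium along the incline: F + μ_s N = mg sin 17°, so F = 24.355 − 11.152 = 13.203 N.

13.2 N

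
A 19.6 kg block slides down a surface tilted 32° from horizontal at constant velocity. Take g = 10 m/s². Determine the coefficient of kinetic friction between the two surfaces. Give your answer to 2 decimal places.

0.62

At constant velocity the net force along the incline is zero: mg sin 32° = μ mg cos 32°.
So μ = tan 32° = 0.5299 / 0.8480 = 0.6249.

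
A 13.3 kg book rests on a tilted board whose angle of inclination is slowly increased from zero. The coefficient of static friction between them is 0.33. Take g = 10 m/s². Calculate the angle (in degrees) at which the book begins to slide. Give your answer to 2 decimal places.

18.26°

At the threshold of sliding, static friction is at its maximum μ_s N and exactly balances the weight component along the incline: mg sin θ = μ_s mg cos θ.
Hence tan θ = μ_s = 0.33, so θ = arctan(0.33) = 18.2629°.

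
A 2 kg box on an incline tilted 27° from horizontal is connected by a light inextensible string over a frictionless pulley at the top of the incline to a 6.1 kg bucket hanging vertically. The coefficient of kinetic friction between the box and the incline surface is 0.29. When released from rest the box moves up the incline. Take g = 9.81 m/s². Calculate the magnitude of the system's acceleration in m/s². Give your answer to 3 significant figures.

For the box on the incline: the weight component along the slope is m₁g sin 27° = 2 × 9.81 × 0.4540 = 8.907 N and the normal force is N = m₁g cos 27° = 17.482 N.
Kinetic friction opposes the box's motion up the incline: f = μN = 0.29 × 17.482 = 5.070 N acting down the slope.
Newton's second law for the box (up-slope positive): T − 8.907 − 5.070 = 2 a. For the hanging bucket (downward positive): 6.1 × 9.81 − T = 6.1 a.
Adding the two equations eliminates T: 45.864 = 8.1 a, so a = 5.6622 m/s².

5.66 m/s²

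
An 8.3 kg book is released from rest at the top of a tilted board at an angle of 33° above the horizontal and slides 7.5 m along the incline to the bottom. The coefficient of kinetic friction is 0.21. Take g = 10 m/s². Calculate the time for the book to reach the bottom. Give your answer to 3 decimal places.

2.018 s

The weight component along the incline is mg sin 33° = 45.205 N and the normal force is N = mg cos 33° = 69.610 N.
Friction up the slope is f = μN = 0.21 × 69.610 = 14.618 N, so the net downslope force is 45.205 − 14.618 = 30.587 N and a = 30.587 / 8.3 = 3.6852 m/s².
Starting from rest, L = ½at², so t = √(2L/a) = √(2 × 7.5 / 3.6852) = 2.0175 s.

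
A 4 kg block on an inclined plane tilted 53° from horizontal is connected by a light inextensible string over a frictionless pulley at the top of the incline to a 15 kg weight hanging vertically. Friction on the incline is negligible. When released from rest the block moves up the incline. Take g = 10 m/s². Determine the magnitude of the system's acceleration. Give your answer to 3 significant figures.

For the block on the incline: the weight component along the slope is m₁g sin 53° = 4 × 10 × 0.7986 = 31.944 N and the normal force is N = m₁g cos 53° = 24.073 N.
Newton's second law for the block (up-slope positive): T − 31.944 = 4 a. For the hanging weight (downward positive): 15 × 10 − T = 15 a.
Adding the two equations eliminates T: 118.056 = 19 a, so a = 6.2135 m/s².

6.21 m/s²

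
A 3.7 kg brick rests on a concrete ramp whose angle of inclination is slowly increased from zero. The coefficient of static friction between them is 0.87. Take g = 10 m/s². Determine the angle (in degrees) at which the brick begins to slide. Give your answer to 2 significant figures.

At the threshold of sliding, static friction is at its maximum μ_s N and exactly balances the weight component along the incline: mg sin θ = μ_s mg cos θ.
Hence tan θ = μ_s = 0.87, so θ = arctan(0.87) = 41.0233°.

41°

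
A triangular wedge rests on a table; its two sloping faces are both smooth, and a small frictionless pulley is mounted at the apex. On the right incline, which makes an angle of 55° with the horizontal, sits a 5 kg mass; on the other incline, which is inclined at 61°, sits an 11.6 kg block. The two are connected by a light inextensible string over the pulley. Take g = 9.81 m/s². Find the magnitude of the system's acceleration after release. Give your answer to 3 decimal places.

Resolve each weight along its own incline: the 5 kg mass has component 5 × 9.81 × sin 55° = 40.179 N down its slope, and the 11.6 kg mass has 11.6 × 9.81 × sin 61° = 99.528 N down its slope.
The 11.6 kg side's 99.528 N exceeds the other side's 40.179 N, so that mass slides down and the 5 kg mass slides up. Taking that direction as positive, Newton's second law for the whole system gives 99.528 − 40.179 = (5 + 11.6) a, so a = 59.349 / 16.6 = 3.5752 m/s².

3.575 m/s²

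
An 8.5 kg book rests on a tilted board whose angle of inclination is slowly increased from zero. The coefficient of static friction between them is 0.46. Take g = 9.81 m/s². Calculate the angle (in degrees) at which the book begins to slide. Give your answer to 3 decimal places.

24.702°

At the threshold of sliding, static friction is at its maximum μ_s N and exactly balances the weight component along the incline: mg sin θ = μ_s mg cos θ.
Hence tan θ = μ_s = 0.46, so θ = arctan(0.46) = 24.7024°.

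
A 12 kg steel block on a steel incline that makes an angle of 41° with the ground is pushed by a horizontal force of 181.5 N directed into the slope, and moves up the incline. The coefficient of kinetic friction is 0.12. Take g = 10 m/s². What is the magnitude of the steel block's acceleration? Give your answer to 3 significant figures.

The horizontal push has components F cos 41° = 181.5 × 0.7547 = 136.978 N up the incline and F sin 41° = 181.5 × 0.6561 = 119.082 N pressing into the surface.
The normal force is therefore N = mg cos 41° + F sin 41° = 90.564 + 119.082 = 209.646 N, and kinetic friction down the slope is μN = 0.12 × 209.646 = 25.158 N.
Along the incline: F cos 41° − mg sin 41° − μN = ma, so 136.978 − 78.732 − 25.158 = 12 a, giving a = 2.7573 m/s².

2.76 m/s²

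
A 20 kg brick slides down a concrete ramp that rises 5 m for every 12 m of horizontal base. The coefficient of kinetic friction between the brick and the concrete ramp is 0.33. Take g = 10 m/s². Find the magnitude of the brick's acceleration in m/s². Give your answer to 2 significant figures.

Resolving the weight along the incline: the component pulling the brick down the slope is mg sin 22.62° = 20 × 10 × 0.3846 = 76.920 N, and the normal force is N = mg cos 22.62° = 20 × 10 × 0.9231 = 184.620 N.
Kinetic friction acts up the slope with magnitude f = μN = 0.33 × 184.620 = 60.925 N.
Net force along the incline is 76.920 − 60.925 = 15.995 N, so a = 15.995 / 20 = 0.7997 m/s².

0.80 m/s²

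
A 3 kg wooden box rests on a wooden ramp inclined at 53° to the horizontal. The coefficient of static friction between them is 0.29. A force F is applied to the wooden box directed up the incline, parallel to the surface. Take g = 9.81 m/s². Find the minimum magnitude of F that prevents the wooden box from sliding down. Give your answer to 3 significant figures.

18.4 N

The normal force is N = mg cos 53° = 17.711 N. With F at its minimum the wooden box is on the verge of sliding down, so static friction is at its maximum μ_s N = 0.29 × 17.711 = 5.136 N and acts up the slope.
Equilibrium along the incline: F + μ_s N = mg sin 53°, so F = 23.504 − 5.136 = 18.368 N.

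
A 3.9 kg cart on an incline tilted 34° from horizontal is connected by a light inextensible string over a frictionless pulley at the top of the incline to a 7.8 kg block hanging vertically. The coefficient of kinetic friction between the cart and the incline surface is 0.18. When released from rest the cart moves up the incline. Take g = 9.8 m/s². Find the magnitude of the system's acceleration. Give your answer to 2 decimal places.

4.22 m/s²

For the cart on the incline: the weight component along the slope is m₁g sin 34° = 3.9 × 9.8 × 0.5592 = 21.373 N and the normal force is N = m₁g cos 34° = 31.686 N.
Kinetic friction opposes the cart's motion up the incline: f = μN = 0.18 × 31.686 = 5.703 N acting down the slope.
Newton's second law for the cart (up-slope positive): T − 21.373 − 5.703 = 3.9 a. For the hanging block (downward positive): 7.8 × 9.8 − T = 7.8 a.
Adding the two equations eliminates T: 49.364 = 11.7 a, so a = 4.2191 m/s².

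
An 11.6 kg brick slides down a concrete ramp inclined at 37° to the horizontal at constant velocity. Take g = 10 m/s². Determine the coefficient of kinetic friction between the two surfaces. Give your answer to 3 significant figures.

At constant velocity the net force along the incline is zero: mg sin 37° = μ mg cos 37°.
So μ = tan 37° = 0.6018 / 0.7986 = 0.7536.

0.754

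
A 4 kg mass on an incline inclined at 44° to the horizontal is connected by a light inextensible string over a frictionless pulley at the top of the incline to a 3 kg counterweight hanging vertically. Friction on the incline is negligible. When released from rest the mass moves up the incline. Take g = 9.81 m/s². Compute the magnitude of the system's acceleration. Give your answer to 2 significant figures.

0.31 m/s²

For the mass on the incline: the weight component along the slope is m₁g sin 44° = 4 × 9.81 × 0.6947 = 27.260 N and the normal force is N = m₁g cos 44° = 28.227 N.
Newton's second law for the mass (up-slope positive): T − 27.260 = 4 a. For the hanging counterweight (downward positive): 3 × 9.81 − T = 3 a.
Adding the two equations eliminates T: 2.170 = 7 a, so a = 0.3100 m/s².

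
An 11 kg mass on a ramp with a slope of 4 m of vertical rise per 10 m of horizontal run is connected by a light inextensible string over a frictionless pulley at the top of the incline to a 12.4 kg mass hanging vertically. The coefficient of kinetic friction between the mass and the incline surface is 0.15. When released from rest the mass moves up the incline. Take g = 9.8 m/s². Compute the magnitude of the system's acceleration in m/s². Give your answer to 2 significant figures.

2.8 m/s²

For the mass on the incline: the weight component along the slope is m₁g sin 21.80° = 11 × 9.8 × 0.3714 = 40.037 N and the normal force is N = m₁g cos 21.80° = 100.090 N.
Kinetic friction opposes the mass's motion up the incline: f = μN = 0.15 × 100.090 = 15.014 N acting down the slope.
Newton's second law for the mass (up-slope positive): T − 40.037 − 15.014 = 11 a. For the hanging mass (downward positive): 12.4 × 9.8 − T = 12.4 a.
Adding the two equations eliminates T: 66.469 = 23.4 a, so a = 2.8406 m/s².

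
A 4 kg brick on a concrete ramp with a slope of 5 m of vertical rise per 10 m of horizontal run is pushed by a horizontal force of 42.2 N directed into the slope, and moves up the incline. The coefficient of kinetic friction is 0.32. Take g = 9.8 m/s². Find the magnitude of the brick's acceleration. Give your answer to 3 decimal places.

0.739 m/s²

The horizontal push has components F cos 26.57° = 42.2 × 0.8944 = 37.744 N up the incline and F sin 26.57° = 42.2 × 0.4472 = 18.872 N pressing into the surface.
The normal force is therefore N = mg cos 26.57° + F sin 26.57° = 35.060 + 18.872 = 53.932 N, and kinetic friction down the slope is μN = 0.32 × 53.932 = 17.258 N.
Along the incline: F cos 26.57° − mg sin 26.57° − μN = ma, so 37.744 − 17.530 − 17.258 = 4 a, giving a = 0.7390 m/s².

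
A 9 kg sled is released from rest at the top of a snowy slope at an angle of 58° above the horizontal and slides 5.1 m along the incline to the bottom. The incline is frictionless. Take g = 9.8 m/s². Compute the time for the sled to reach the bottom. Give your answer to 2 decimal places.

1.11 s

The weight component along the incline is mg sin 58° = 74.798 N and the normal force is N = mg cos 58° = 46.739 N.
With no friction, a = g sin 58° = 8.3109 m/s².
Starting from rest, L = ½at², so t = √(2L/a) = √(2 × 5.1 / 8.3109) = 1.1078 s.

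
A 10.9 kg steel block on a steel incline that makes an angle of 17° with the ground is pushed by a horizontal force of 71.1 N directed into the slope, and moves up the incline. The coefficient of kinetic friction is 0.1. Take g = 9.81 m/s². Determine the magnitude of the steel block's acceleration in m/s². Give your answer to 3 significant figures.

2.24 m/s²

The horizontal push has components F cos 17° = 71.1 × 0.9563 = 67.993 N up the incline and F sin 17° = 71.1 × 0.2924 = 20.790 N pressing into the surface.
The normal force is therefore N = mg cos 17° + F sin 17° = 102.256 + 20.790 = 123.046 N, and kinetic friction down the slope is μN = 0.1 × 123.046 = 12.305 N.
Along the incline: F cos 17° − mg sin 17° − μN = ma, so 67.993 − 31.266 − 12.305 = 10.9 a, giving a = 2.2406 m/s².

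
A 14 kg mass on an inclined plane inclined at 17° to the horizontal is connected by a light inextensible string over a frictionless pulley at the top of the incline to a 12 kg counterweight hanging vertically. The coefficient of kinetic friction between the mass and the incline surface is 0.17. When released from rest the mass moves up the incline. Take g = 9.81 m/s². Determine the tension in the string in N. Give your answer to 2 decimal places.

92.23 N

For the mass on the incline: the weight component along the slope is m₁g sin 17° = 14 × 9.81 × 0.2924 = 40.158 N and the normal force is N = m₁g cos 17° = 131.339 N.
Kinetic friction opposes the mass's motion up the incline: f = μN = 0.17 × 131.339 = 22.328 N acting down the slope.
Newton's second law for the mass (up-slope positive): T − 40.158 − 22.328 = 14 a. For the hanging counterweight (downward positive): 12 × 9.81 − T = 12 a.
Adding the two equations eliminates T: 55.234 = 26 a, so a = 2.1244 m/s².
Then from the hanging counterweight's equation, T = 12 × (9.81 − 2.1244) = 92.227 N.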